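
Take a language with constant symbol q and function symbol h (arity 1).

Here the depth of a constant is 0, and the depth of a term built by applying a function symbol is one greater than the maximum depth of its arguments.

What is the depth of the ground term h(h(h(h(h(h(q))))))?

6

depth(h(q)) = 1 + depth(q) = 1 + 0 = 1
depth(h(h(q))) = 1 + depth(h(q)) = 1 + 1 = 2
depth(h(h(h(q)))) = 1 + depth(h(h(q))) = 1 + 2 = 3
depth(h(h(h(h(q))))) = 1 + depth(h(h(h(q)))) = 1 + 3 = 4
depth(h(h(h(h(h(q)))))) = 1 + depth(h(h(h(h(q))))) = 1 + 4 = 5
depth(h(h(h(h(h(h(q))))))) = 1 + depth(h(h(h(h(h(q)))))) = 1 + 5 = 6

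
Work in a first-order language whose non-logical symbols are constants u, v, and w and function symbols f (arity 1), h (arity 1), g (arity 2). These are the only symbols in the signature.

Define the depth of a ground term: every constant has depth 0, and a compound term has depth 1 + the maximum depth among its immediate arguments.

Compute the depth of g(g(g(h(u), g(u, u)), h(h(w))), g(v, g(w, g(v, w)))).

depth(h(u)) = 1 + depth(u) = 1 + 0 = 1
depth(g(u, u)) = 1 + max(0, 0) = 1
depth(g(h(u), g(u, u))) = 1 + max(1, 1) = 2
depth(h(w)) = 1 + depth(w) = 1 + 0 = 1
depth(h(h(w))) = 1 + depth(h(w)) = 1 + 1 = 2
depth(g(g(h(u), g(u, u)), h(h(w)))) = 1 + max(2, 2) = 3
depth(g(v, w)) = 1 + max(0, 0) = 1
depth(g(w, g(v, w))) = 1 + max(0, 1) = 2
depth(g(v, g(w, g(v, w)))) = 1 + max(0, 2) = 3
depth(g(g(g(h(u), g(u, u)), h(h(w))), g(v, g(w, g(v, w))))) = 1 + max(3, 3) = 4

4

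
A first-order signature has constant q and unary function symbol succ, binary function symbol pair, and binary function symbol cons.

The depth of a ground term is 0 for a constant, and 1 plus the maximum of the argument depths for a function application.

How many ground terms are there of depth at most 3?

2776

Write N_k for the number of ground terms of depth ≤ k. A term of depth ≤ k is either a constant or a function symbol applied to arguments of depth ≤ k−1, so N_k = 1 + N_{k-1} + N_{k-1}^2 + N_{k-1}^2.
N_0 = 1
N_1 = 1 + 1 + 1^2 + 1^2 = 4
N_2 = 1 + 4 + 4^2 + 4^2 = 37
N_3 = 1 + 37 + 37^2 + 37^2 = 2776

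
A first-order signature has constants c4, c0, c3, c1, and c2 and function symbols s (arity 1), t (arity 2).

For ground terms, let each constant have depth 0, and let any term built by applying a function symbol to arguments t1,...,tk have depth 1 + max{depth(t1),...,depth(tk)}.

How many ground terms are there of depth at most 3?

1601495

Write N_k for the number of ground terms of depth ≤ k. A term of depth ≤ k is either a constant or a function symbol applied to arguments of depth ≤ k−1, so N_k = 5 + N_{k-1} + N_{k-1}^2.
N_0 = 5
N_1 = 5 + 5 + 5^2 = 35
N_2 = 5 + 35 + 35^2 = 1265
N_3 = 5 + 1265 + 1265^2 = 1601495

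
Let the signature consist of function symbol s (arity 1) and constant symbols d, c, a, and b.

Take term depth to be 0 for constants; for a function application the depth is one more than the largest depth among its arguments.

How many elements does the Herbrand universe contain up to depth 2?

12

Let N_k count ground terms of depth at most k. Each non-constant term of depth ≤ k is some function symbol applied to depth-≤(k−1) arguments, giving N_k = 4 + N_{k-1}.
N_0 = 4
N_1 = 4 + 4 = 8
N_2 = 4 + 8 = 12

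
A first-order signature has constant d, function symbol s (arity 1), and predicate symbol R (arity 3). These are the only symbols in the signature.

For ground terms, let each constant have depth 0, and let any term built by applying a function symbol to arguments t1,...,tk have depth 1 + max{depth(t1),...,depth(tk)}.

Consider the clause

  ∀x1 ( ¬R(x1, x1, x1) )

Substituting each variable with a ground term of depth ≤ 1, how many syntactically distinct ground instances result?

Ground terms of depth ≤ 1:
  Write N_k for the number of ground terms of depth ≤ k. A term of depth ≤ k is either a constant or a function symbol applied to arguments of depth ≤ k−1, so N_k = 1 + N_{k-1}.
  N_0 = 1
  N_1 = 1 + 1 = 2
So there are 2 ground terms available for substitution.
The body mentions the single quantified variable x1; since ground terms form a free algebra, no two substitutions collapse to the same formula.
Number of ground instances = 2.

2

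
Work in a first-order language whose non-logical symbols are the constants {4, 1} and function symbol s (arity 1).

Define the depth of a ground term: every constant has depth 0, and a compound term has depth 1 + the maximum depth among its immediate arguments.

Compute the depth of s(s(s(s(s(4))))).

depth(s(4)) = 1 + depth(4) = 1 + 0 = 1
depth(s(s(4))) = 1 + depth(s(4)) = 1 + 1 = 2
depth(s(s(s(4)))) = 1 + depth(s(s(4))) = 1 + 2 = 3
depth(s(s(s(s(4))))) = 1 + depth(s(s(s(4)))) = 1 + 3 = 4
depth(s(s(s(s(s(4)))))) = 1 + depth(s(s(s(s(4))))) = 1 + 4 = 5

5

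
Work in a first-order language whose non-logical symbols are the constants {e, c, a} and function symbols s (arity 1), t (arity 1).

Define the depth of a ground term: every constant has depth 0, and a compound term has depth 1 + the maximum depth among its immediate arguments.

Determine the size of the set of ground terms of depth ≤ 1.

Let N_k count ground terms of depth at most k. Each non-constant term of depth ≤ k is some function symbol applied to depth-≤(k−1) arguments, giving N_k = 3 + N_{k-1} + N_{k-1}.
N_0 = 3
N_1 = 3 + 3 + 3 = 9

9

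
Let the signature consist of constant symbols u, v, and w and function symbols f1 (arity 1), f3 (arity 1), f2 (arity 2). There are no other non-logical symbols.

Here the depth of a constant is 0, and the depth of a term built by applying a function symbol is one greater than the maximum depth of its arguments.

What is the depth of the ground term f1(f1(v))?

depth(f1(v)) = 1 + depth(v) = 1 + 0 = 1
depth(f1(f1(v))) = 1 + depth(f1(v)) = 1 + 1 = 2

2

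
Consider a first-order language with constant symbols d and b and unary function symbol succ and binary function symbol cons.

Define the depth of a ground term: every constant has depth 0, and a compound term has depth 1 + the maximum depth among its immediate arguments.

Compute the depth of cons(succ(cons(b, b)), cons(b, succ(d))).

depth(cons(b, b)) = 1 + max(0, 0) = 1
depth(succ(cons(b, b))) = 1 + depth(cons(b, b)) = 1 + 1 = 2
depth(succ(d)) = 1 + depth(d) = 1 + 0 = 1
depth(cons(b, succ(d))) = 1 + max(0, 1) = 2
depth(cons(succ(cons(b, b)), cons(b, succ(d)))) = 1 + max(2, 2) = 3

3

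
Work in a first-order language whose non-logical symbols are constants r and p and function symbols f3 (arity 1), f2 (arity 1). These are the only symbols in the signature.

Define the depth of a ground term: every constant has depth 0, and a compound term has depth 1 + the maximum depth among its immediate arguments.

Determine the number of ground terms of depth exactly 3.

Let N_k count ground terms of depth at most k. Each non-constant term of depth ≤ k is some function symbol applied to depth-≤(k−1) arguments, giving N_k = 2 + N_{k-1} + N_{k-1}.
N_0 = 2
N_1 = 2 + 2 + 2 = 6
N_2 = 2 + 6 + 6 = 14
N_3 = 2 + 14 + 14 = 30
Terms of depth exactly 3: N_3 − N_2 = 30 − 14 = 16.

16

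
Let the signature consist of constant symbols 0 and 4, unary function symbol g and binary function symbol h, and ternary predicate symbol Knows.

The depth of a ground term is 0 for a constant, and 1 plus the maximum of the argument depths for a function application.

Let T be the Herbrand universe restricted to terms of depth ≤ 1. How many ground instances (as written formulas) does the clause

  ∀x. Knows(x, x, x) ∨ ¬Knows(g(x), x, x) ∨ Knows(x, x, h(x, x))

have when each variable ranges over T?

Ground terms of depth ≤ 1:
  Let N_k count ground terms of depth at most k. Each non-constant term of depth ≤ k is some function symbol applied to depth-≤(k−1) arguments, giving N_k = 2 + N_{k-1} + N_{k-1}^2.
  N_0 = 2
  N_1 = 2 + 2 + 2^2 = 8
So there are 8 ground terms available for substitution.
The body mentions the single quantified variable x; since ground terms form a free algebra, no two substitutions collapse to the same formula.
Number of ground instances = 8.

8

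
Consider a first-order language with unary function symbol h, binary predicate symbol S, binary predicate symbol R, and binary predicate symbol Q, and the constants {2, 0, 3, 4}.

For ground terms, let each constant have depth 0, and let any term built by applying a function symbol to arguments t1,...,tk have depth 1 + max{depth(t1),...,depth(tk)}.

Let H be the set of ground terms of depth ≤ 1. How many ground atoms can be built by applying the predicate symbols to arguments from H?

First count ground terms of depth ≤ 1.
Write N_k for the number of ground terms of depth ≤ k. A term of depth ≤ k is either a constant or a function symbol applied to arguments of depth ≤ k−1, so N_k = 4 + N_{k-1}.
N_0 = 4
N_1 = 4 + 4 = 8
Explicitly: 2, 0, 3, 4, h(2), h(0), h(3), h(4).
So |H| = 8.
A ground atom is a predicate applied to a tuple of terms from H, so the count is the sum over predicates of |H|^arity:
  S: 8^2 = 64;  R: 8^2 = 64;  Q: 8^2 = 64
Total ground atoms: 64 + 64 + 64 = 192.

192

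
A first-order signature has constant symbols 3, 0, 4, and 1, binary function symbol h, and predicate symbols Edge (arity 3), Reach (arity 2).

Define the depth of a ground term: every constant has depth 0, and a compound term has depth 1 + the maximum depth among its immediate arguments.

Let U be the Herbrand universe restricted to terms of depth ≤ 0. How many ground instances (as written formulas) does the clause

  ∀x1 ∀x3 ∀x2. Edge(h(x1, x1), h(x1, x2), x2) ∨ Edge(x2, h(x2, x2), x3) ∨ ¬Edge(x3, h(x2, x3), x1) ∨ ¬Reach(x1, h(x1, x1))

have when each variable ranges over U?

Ground terms of depth ≤ 0:
  If N_k denotes the number of depth-≤k ground terms, the 4 constants give N_0 = 4, and each function symbol of arity r contributes N_{k-1}^r new terms at level k: N_k = 4 + N_{k-1}^2.
  N_0 = 4
  Explicitly: 3, 0, 4, 1.
So there are 4 ground terms available for substitution.
The body mentions every one of the 3 quantified variables; since ground terms form a free algebra, no two substitutions collapse to the same formula.
Number of ground instances = 4^3 = 64.

64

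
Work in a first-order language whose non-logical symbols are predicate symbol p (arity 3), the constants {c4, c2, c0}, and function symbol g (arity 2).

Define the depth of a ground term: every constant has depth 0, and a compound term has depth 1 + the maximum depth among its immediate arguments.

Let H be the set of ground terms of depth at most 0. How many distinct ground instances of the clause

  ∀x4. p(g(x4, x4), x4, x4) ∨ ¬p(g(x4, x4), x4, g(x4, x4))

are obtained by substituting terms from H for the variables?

3

Ground terms of depth ≤ 0:
  Count level by level. With function symbols g/2, the terms of depth ≤ k are the 3 constants together with each function applied to depth-≤(k−1) tuples, so N_k = 3 + N_{k-1}^2.
  N_0 = 3
So there are 3 ground terms available for substitution.
The body mentions the single quantified variable x4; since ground terms form a free algebra, no two substitutions collapse to the same formula.
Number of ground instances = 3.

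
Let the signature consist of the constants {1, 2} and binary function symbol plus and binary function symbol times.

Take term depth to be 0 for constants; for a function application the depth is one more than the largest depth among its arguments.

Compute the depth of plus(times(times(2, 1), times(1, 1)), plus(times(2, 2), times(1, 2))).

3

depth(times(2, 1)) = 1 + max(0, 0) = 1
depth(times(1, 1)) = 1 + max(0, 0) = 1
depth(times(times(2, 1), times(1, 1))) = 1 + max(1, 1) = 2
depth(times(2, 2)) = 1 + max(0, 0) = 1
depth(times(1, 2)) = 1 + max(0, 0) = 1
depth(plus(times(2, 2), times(1, 2))) = 1 + max(1, 1) = 2
depth(plus(times(times(2, 1), times(1, 1)), plus(times(2, 2), times(1, 2)))) = 1 + max(2, 2) = 3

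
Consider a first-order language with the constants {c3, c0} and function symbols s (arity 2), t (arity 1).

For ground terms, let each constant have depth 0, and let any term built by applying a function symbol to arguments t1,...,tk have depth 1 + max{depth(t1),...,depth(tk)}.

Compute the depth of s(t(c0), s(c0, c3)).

2

depth(t(c0)) = 1 + depth(c0) = 1 + 0 = 1
depth(s(c0, c3)) = 1 + max(0, 0) = 1
depth(s(t(c0), s(c0, c3))) = 1 + max(1, 1) = 2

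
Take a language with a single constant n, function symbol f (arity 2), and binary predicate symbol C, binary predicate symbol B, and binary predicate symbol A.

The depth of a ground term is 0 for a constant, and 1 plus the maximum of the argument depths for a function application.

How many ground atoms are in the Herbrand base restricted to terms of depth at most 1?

12

First count ground terms of depth ≤ 1.
Let N_k count ground terms of depth at most k. Each non-constant term of depth ≤ k is some function symbol applied to depth-≤(k−1) arguments, giving N_k = 1 + N_{k-1}^2.
N_0 = 1
N_1 = 1 + 1^2 = 2
Explicitly: n, f(n, n).
So |H| = 2.
Ground atoms are formed by filling each argument slot of a predicate with a term from H, so an r-ary predicate gives |H|^r atoms:
  C: 2^2 = 4;  B: 2^2 = 4;  A: 2^2 = 4
Total ground atoms: 4 + 4 + 4 = 12.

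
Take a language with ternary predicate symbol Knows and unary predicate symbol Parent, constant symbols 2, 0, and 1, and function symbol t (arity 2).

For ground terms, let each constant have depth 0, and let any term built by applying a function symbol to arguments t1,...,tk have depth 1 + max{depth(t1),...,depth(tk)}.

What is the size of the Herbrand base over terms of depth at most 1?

First count ground terms of depth ≤ 1.
Count level by level. With function symbols t/2, the terms of depth ≤ k are the 3 constants together with each function applied to depth-≤(k−1) tuples, so N_k = 3 + N_{k-1}^2.
N_0 = 3
N_1 = 3 + 3^2 = 12
So |H| = 12.
Ground atoms are formed by filling each argument slot of a predicate with a term from H, so an r-ary predicate gives |H|^r atoms:
  Knows: 12^3 = 1728;  Parent: 12
Total ground atoms: 1728 + 12 = 1740.

1740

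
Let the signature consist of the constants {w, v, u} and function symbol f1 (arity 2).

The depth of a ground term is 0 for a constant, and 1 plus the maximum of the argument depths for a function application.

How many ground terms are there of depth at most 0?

Let N_k = |{terms of depth ≤ k}|. Then N_0 = 3 and N_k = 3 + N_{k-1}^2 for k ≥ 1 (one summand per function symbol, arity giving the exponent).
N_0 = 3

3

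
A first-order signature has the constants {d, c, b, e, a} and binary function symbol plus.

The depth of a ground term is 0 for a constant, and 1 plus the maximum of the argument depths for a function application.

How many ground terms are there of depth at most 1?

If N_k denotes the number of depth-≤k ground terms, the 5 constants give N_0 = 5, and each function symbol of arity r contributes N_{k-1}^r new terms at level k: N_k = 5 + N_{k-1}^2.
N_0 = 5
N_1 = 5 + 5^2 = 30

30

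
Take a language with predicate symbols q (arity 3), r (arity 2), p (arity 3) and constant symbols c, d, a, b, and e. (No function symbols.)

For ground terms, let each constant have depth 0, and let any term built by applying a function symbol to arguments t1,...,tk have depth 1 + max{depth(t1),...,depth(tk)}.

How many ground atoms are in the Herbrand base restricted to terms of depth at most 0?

First count ground terms of depth ≤ 0.
With no function symbols every ground term is a constant, so there are exactly 5 ground terms at every depth bound.
N_0 = 5
Explicitly: c, d, a, b, e.
So |H| = 5.
Ground atoms are formed by filling each argument slot of a predicate with a term from H, so an r-ary predicate gives |H|^r atoms:
  q: 5^3 = 125;  r: 5^2 = 25;  p: 5^3 = 125
Total ground atoms: 125 + 25 + 125 = 275.

275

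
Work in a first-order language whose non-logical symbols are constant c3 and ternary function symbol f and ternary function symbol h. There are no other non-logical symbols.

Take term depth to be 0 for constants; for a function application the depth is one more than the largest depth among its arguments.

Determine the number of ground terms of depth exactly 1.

2

Count level by level. With function symbols f/3, h/3, the terms of depth ≤ k are the 1 constant together with each function applied to depth-≤(k−1) tuples, so N_k = 1 + N_{k-1}^3 + N_{k-1}^3.
N_0 = 1
N_1 = 1 + 1^3 + 1^3 = 3
Terms of depth exactly 1: N_1 − N_0 = 3 − 1 = 2.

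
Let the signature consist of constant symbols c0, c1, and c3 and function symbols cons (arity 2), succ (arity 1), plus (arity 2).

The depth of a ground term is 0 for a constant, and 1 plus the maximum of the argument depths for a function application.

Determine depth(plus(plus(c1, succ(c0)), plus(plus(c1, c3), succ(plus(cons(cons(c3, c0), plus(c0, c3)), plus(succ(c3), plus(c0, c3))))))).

depth(succ(c0)) = 1 + depth(c0) = 1 + 0 = 1
depth(plus(c1, succ(c0))) = 1 + max(0, 1) = 2
depth(plus(c1, c3)) = 1 + max(0, 0) = 1
depth(cons(c3, c0)) = 1 + max(0, 0) = 1
depth(plus(c0, c3)) = 1 + max(0, 0) = 1
depth(cons(cons(c3, c0), plus(c0, c3))) = 1 + max(1, 1) = 2
depth(succ(c3)) = 1 + depth(c3) = 1 + 0 = 1
depth(plus(succ(c3), plus(c0, c3))) = 1 + max(1, 1) = 2
depth(plus(cons(cons(c3, c0), plus(c0, c3)), plus(succ(c3), plus(c0, c3)))) = 1 + max(2, 2) = 3
depth(succ(plus(cons(cons(c3, c0), plus(c0, c3)), plus(succ(c3), plus(c0, c3))))) = 1 + depth(plus(cons(cons(c3, c0), plus(c0, c3)), plus(succ(c3), plus(c0, c3)))) = 1 + 3 = 4
depth(plus(plus(c1, c3), succ(plus(cons(cons(c3, c0), plus(c0, c3)), plus(succ(c3), plus(c0, c3)))))) = 1 + max(1, 4) = 5
depth(plus(plus(c1, succ(c0)), plus(plus(c1, c3), succ(plus(cons(cons(c3, c0), plus(c0, c3)), plus(succ(c3), plus(c0, c3))))))) = 1 + max(2, 5) = 6

6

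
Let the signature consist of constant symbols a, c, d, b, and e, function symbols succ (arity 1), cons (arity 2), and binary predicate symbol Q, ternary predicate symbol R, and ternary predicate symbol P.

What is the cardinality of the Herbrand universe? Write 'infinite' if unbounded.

The signature has at least one function symbol (succ, arity 1) and at least one constant (a).
Iterating succ gives infinitely many distinct ground terms: a, succ(a), succ(succ(a)), ...
So the Herbrand universe is infinite.

infinite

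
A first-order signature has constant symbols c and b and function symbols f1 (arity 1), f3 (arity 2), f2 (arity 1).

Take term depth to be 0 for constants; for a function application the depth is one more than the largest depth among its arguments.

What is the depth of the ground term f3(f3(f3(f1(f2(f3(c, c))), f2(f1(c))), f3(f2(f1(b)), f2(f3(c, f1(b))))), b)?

depth(f3(c, c)) = 1 + max(0, 0) = 1
depth(f2(f3(c, c))) = 1 + depth(f3(c, c)) = 1 + 1 = 2
depth(f1(f2(f3(c, c)))) = 1 + depth(f2(f3(c, c))) = 1 + 2 = 3
depth(f1(c)) = 1 + depth(c) = 1 + 0 = 1
depth(f2(f1(c))) = 1 + depth(f1(c)) = 1 + 1 = 2
depth(f3(f1(f2(f3(c, c))), f2(f1(c)))) = 1 + max(3, 2) = 4
depth(f1(b)) = 1 + depth(b) = 1 + 0 = 1
depth(f2(f1(b))) = 1 + depth(f1(b)) = 1 + 1 = 2
depth(f3(c, f1(b))) = 1 + max(0, 1) = 2
depth(f2(f3(c, f1(b)))) = 1 + depth(f3(c, f1(b))) = 1 + 2 = 3
depth(f3(f2(f1(b)), f2(f3(c, f1(b))))) = 1 + max(2, 3) = 4
depth(f3(f3(f1(f2(f3(c, c))), f2(f1(c))), f3(f2(f1(b)), f2(f3(c, f1(b)))))) = 1 + max(4, 4) = 5
depth(f3(f3(f3(f1(f2(f3(c, c))), f2(f1(c))), f3(f2(f1(b)), f2(f3(c, f1(b))))), b)) = 1 + max(5, 0) = 6

6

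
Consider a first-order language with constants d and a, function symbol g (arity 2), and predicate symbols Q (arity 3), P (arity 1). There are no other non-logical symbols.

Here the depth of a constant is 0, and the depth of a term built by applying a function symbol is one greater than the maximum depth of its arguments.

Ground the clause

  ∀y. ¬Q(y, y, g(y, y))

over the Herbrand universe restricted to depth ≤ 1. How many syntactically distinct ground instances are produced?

Ground terms of depth ≤ 1:
  Let N_k count ground terms of depth at most k. Each non-constant term of depth ≤ k is some function symbol applied to depth-≤(k−1) arguments, giving N_k = 2 + N_{k-1}^2.
  N_0 = 2
  N_1 = 2 + 2^2 = 6
  Explicitly: d, a, g(d, d), g(d, a), g(a, d), g(a, a).
So there are 6 ground terms available for substitution.
The body mentions the single quantified variable y; since ground terms form a free algebra, no two substitutions collapse to the same formula.
Number of ground instances = 6.

6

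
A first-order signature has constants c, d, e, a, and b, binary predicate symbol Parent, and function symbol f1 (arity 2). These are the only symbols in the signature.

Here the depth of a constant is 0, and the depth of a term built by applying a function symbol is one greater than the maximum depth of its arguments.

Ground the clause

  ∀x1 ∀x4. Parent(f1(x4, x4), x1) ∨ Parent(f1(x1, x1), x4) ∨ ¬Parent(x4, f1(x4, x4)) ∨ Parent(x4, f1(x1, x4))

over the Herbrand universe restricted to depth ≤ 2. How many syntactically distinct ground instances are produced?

819025

Ground terms of depth ≤ 2:
  Write N_k for the number of ground terms of depth ≤ k. A term of depth ≤ k is either a constant or a function symbol applied to arguments of depth ≤ k−1, so N_k = 5 + N_{k-1}^2.
  N_0 = 5
  N_1 = 5 + 5^2 = 30
  N_2 = 5 + 30^2 = 905
So there are 905 ground terms available for substitution.
Each of x1, x4 ranges independently over the available ground terms, and distinct assignments produce distinct instances.
Number of ground instances = 905^2 = 819025.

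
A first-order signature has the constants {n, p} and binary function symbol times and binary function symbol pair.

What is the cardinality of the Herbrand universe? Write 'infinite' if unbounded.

infinite

The signature has at least one function symbol (times, arity 2) and at least one constant (n).
Iterating times gives infinitely many distinct ground terms: n, times(n, n), times(times(n, n), times(n, n)), ...
So the Herbrand universe is infinite.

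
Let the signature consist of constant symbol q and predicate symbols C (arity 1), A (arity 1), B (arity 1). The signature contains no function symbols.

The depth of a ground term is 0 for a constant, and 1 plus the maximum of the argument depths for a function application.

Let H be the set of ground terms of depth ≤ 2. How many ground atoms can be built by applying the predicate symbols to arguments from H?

3

First count ground terms of depth ≤ 2.
With no function symbols every ground term is a constant, so there is exactly 1 ground term at every depth bound.
N_0 = 1
N_1 = 1
N_2 = 1
So |H| = 1.
Ground atoms are formed by filling each argument slot of a predicate with a term from H, so an r-ary predicate gives |H|^r atoms:
  C: 1;  A: 1;  B: 1
Total ground atoms: 1 + 1 + 1 = 3.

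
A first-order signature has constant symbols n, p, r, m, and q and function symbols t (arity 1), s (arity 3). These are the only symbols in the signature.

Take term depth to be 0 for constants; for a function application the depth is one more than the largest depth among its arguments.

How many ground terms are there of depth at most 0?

5

Let N_k count ground terms of depth at most k. Each non-constant term of depth ≤ k is some function symbol applied to depth-≤(k−1) arguments, giving N_k = 5 + N_{k-1} + N_{k-1}^3.
N_0 = 5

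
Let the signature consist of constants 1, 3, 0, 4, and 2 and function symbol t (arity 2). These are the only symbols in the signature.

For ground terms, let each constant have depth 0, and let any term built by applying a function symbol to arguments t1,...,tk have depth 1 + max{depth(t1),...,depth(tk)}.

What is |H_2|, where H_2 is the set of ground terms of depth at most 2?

If N_k denotes the number of depth-≤k ground terms, the 5 constants give N_0 = 5, and each function symbol of arity r contributes N_{k-1}^r new terms at level k: N_k = 5 + N_{k-1}^2.
N_0 = 5
N_1 = 5 + 5^2 = 30
N_2 = 5 + 30^2 = 905

905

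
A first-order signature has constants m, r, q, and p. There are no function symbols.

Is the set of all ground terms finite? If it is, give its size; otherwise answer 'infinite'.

4

There are no function symbols, so every ground term is one of the 4 constants.
The Herbrand universe is {m, r, q, p}, which is finite with 4 elements.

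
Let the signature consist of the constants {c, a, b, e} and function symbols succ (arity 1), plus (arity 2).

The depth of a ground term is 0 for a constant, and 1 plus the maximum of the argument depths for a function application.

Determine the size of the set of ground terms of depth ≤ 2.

604

If N_k denotes the number of depth-≤k ground terms, the 4 constants give N_0 = 4, and each function symbol of arity r contributes N_{k-1}^r new terms at level k: N_k = 4 + N_{k-1} + N_{k-1}^2.
N_0 = 4
N_1 = 4 + 4 + 4^2 = 24
N_2 = 4 + 24 + 24^2 = 604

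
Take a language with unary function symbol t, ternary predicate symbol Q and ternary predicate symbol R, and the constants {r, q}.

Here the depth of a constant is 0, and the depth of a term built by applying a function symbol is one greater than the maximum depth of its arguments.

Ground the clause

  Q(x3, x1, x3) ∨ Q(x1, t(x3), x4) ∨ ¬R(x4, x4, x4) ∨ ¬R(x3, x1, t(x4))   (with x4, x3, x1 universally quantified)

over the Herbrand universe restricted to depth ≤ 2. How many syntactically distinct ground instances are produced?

Ground terms of depth ≤ 2:
  If N_k denotes the number of depth-≤k ground terms, the 2 constants give N_0 = 2, and each function symbol of arity r contributes N_{k-1}^r new terms at level k: N_k = 2 + N_{k-1}.
  N_0 = 2
  N_1 = 2 + 2 = 4
  N_2 = 2 + 4 = 6
So there are 6 ground terms available for substitution.
The clause has 3 distinct variables (x4, x3, x1), each appearing in the body. In the free term algebra distinct substitutions yield syntactically distinct ground instances.
Number of ground instances = 6^3 = 216.

216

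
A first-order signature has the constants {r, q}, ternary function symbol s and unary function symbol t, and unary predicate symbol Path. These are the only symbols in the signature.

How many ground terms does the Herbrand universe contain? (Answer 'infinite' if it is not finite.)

infinite

The signature has at least one function symbol (s, arity 3) and at least one constant (r).
Iterating s gives infinitely many distinct ground terms: r, s(r, r, r), s(s(r, r, r), s(r, r, r), s(r, r, r)), ...
So the Herbrand universe is infinite.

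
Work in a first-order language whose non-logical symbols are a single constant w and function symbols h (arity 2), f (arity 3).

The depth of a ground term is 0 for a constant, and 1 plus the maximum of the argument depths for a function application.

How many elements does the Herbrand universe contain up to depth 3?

Write N_k for the number of ground terms of depth ≤ k. A term of depth ≤ k is either a constant or a function symbol applied to arguments of depth ≤ k−1, so N_k = 1 + N_{k-1}^2 + N_{k-1}^3.
N_0 = 1
N_1 = 1 + 1^2 + 1^3 = 3
N_2 = 1 + 3^2 + 3^3 = 37
N_3 = 1 + 37^2 + 37^3 = 52023

52023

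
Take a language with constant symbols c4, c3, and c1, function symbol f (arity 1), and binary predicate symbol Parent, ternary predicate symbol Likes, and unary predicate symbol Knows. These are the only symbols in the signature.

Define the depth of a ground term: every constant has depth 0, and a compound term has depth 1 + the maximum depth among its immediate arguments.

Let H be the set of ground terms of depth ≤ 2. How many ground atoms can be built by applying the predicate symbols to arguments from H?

First count ground terms of depth ≤ 2.
Let N_k = |{terms of depth ≤ k}|. Then N_0 = 3 and N_k = 3 + N_{k-1} for k ≥ 1 (one summand per function symbol, arity giving the exponent).
N_0 = 3
N_1 = 3 + 3 = 6
N_2 = 3 + 6 = 9
So |H| = 9.
Each predicate of arity r yields |H|^r ground atoms (one per choice of an r-tuple from H):
  Parent: 9^2 = 81;  Likes: 9^3 = 729;  Knows: 9
Total ground atoms: 81 + 729 + 9 = 819.

819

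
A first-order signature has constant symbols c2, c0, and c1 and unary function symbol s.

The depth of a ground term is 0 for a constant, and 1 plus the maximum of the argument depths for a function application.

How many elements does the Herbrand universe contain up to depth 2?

Let N_k = |{terms of depth ≤ k}|. Then N_0 = 3 and N_k = 3 + N_{k-1} for k ≥ 1 (one summand per function symbol, arity giving the exponent).
N_0 = 3
N_1 = 3 + 3 = 6
N_2 = 3 + 6 = 9
Explicitly: c2, c0, c1, s(c2), s(c0), s(c1), s(s(c2)), s(s(c0)), s(s(c1)).

9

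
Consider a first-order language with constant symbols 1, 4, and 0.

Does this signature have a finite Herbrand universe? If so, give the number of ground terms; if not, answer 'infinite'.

There are no function symbols, so every ground term is one of the 3 constants.
The Herbrand universe is {1, 4, 0}, which is finite with 3 elements.

3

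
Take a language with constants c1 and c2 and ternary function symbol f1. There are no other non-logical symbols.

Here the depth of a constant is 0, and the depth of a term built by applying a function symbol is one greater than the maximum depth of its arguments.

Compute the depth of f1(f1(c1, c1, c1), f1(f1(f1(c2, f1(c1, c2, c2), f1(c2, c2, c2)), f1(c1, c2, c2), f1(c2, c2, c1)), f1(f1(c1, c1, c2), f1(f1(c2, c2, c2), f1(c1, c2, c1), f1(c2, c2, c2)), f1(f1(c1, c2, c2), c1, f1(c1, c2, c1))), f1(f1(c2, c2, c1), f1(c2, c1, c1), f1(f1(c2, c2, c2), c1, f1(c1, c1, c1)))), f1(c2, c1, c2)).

depth(f1(c1, c1, c1)) = 1 + max(0, 0, 0) = 1
depth(f1(c1, c2, c2)) = 1 + max(0, 0, 0) = 1
depth(f1(c2, c2, c2)) = 1 + max(0, 0, 0) = 1
depth(f1(c2, f1(c1, c2, c2), f1(c2, c2, c2))) = 1 + max(0, 1, 1) = 2
depth(f1(c2, c2, c1)) = 1 + max(0, 0, 0) = 1
depth(f1(f1(c2, f1(c1, c2, c2), f1(c2, c2, c2)), f1(c1, c2, c2), f1(c2, c2, c1))) = 1 + max(2, 1, 1) = 3
depth(f1(c1, c1, c2)) = 1 + max(0, 0, 0) = 1
depth(f1(c1, c2, c1)) = 1 + max(0, 0, 0) = 1
depth(f1(f1(c2, c2, c2), f1(c1, c2, c1), f1(c2, c2, c2))) = 1 + max(1, 1, 1) = 2
depth(f1(f1(c1, c2, c2), c1, f1(c1, c2, c1))) = 1 + max(1, 0, 1) = 2
depth(f1(f1(c1, c1, c2), f1(f1(c2, c2, c2), f1(c1, c2, c1), f1(c2, c2, c2)), f1(f1(c1, c2, c2), c1, f1(c1, c2, c1)))) = 1 + max(1, 2, 2) = 3
depth(f1(c2, c1, c1)) = 1 + max(0, 0, 0) = 1
depth(f1(f1(c2, c2, c2), c1, f1(c1, c1, c1))) = 1 + max(1, 0, 1) = 2
depth(f1(f1(c2, c2, c1), f1(c2, c1, c1), f1(f1(c2, c2, c2), c1, f1(c1, c1, c1)))) = 1 + max(1, 1, 2) = 3
depth(f1(f1(f1(c2, f1(c1, c2, c2), f1(c2, c2, c2)), f1(c1, c2, c2), f1(c2, c2, c1)), f1(f1(c1, c1, c2), f1(f1(c2, c2, c2), f1(c1, c2, c1), f1(c2, c2, c2)), f1(f1(c1, c2, c2), c1, f1(c1, c2, c1))), f1(f1(c2, c2, c1), f1(c2, c1, c1), f1(f1(c2, c2, c2), c1, f1(c1, c1, c1))))) = 1 + max(3, 3, 3) = 4
depth(f1(c2, c1, c2)) = 1 + max(0, 0, 0) = 1
depth(f1(f1(c1, c1, c1), f1(f1(f1(c2, f1(c1, c2, c2), f1(c2, c2, c2)), f1(c1, c2, c2), f1(c2, c2, c1)), f1(f1(c1, c1, c2), f1(f1(c2, c2, c2), f1(c1, c2, c1), f1(c2, c2, c2)), f1(f1(c1, c2, c2), c1, f1(c1, c2, c1))), f1(f1(c2, c2, c1), f1(c2, c1, c1), f1(f1(c2, c2, c2), c1, f1(c1, c1, c1)))), f1(c2, c1, c2))) = 1 + max(1, 4, 1) = 5

5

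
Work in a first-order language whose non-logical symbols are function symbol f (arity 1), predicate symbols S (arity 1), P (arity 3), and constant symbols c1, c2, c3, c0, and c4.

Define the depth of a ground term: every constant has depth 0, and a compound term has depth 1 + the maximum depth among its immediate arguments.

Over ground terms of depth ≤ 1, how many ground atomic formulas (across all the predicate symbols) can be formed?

1010

First count ground terms of depth ≤ 1.
Write N_k for the number of ground terms of depth ≤ k. A term of depth ≤ k is either a constant or a function symbol applied to arguments of depth ≤ k−1, so N_k = 5 + N_{k-1}.
N_0 = 5
N_1 = 5 + 5 = 10
So |H| = 10.
Each predicate of arity r yields |H|^r ground atoms (one per choice of an r-tuple from H):
  S: 10;  P: 10^3 = 1000
Total ground atoms: 10 + 1000 = 1010.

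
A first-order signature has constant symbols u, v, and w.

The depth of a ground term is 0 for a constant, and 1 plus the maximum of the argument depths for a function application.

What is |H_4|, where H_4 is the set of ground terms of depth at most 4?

3

With no function symbols every ground term is a constant, so there are exactly 3 ground terms at every depth bound.
N_0 = 3
N_1 = 3
N_2 = 3
N_3 = 3
N_4 = 3
Explicitly: u, v, w.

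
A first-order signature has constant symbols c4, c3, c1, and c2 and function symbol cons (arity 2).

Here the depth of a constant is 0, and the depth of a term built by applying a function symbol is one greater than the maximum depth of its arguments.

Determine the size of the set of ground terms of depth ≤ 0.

Let N_k count ground terms of depth at most k. Each non-constant term of depth ≤ k is some function symbol applied to depth-≤(k−1) arguments, giving N_k = 4 + N_{k-1}^2.
N_0 = 4
Explicitly: c4, c3, c1, c2.

4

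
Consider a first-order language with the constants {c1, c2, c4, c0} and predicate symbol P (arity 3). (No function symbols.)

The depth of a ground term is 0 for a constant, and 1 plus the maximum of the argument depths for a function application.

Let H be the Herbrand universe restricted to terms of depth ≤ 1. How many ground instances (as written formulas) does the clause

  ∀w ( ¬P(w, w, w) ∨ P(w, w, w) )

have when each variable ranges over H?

Ground terms of depth ≤ 1:
  With no function symbols every ground term is a constant, so there are exactly 4 ground terms at every depth bound.
  N_0 = 4
  N_1 = 4
So there are 4 ground terms available for substitution.
The variable w ranges independently over the available ground terms, and distinct assignments produce distinct instances.
Number of ground instances = 4.

4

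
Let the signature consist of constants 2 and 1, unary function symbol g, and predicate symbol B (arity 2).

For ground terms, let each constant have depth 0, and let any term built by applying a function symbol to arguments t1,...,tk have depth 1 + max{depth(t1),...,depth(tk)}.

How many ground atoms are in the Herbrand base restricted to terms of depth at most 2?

36

First count ground terms of depth ≤ 2.
Let N_k count ground terms of depth at most k. Each non-constant term of depth ≤ k is some function symbol applied to depth-≤(k−1) arguments, giving N_k = 2 + N_{k-1}.
N_0 = 2
N_1 = 2 + 2 = 4
N_2 = 2 + 4 = 6
So |H| = 6.
Ground atoms are formed by filling each argument slot of a predicate with a term from H, so an r-ary predicate gives |H|^r atoms:
  B: 6^2 = 36
Total ground atoms: 36.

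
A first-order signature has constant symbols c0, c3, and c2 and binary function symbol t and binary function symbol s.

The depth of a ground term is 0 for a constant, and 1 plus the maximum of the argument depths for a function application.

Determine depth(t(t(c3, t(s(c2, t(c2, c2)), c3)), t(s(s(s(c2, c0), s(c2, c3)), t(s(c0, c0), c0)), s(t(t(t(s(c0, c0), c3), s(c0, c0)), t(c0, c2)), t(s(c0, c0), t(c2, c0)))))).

depth(t(c2, c2)) = 1 + max(0, 0) = 1
depth(s(c2, t(c2, c2))) = 1 + max(0, 1) = 2
depth(t(s(c2, t(c2, c2)), c3)) = 1 + max(2, 0) = 3
depth(t(c3, t(s(c2, t(c2, c2)), c3))) = 1 + max(0, 3) = 4
depth(s(c2, c0)) = 1 + max(0, 0) = 1
depth(s(c2, c3)) = 1 + max(0, 0) = 1
depth(s(s(c2, c0), s(c2, c3))) = 1 + max(1, 1) = 2
depth(s(c0, c0)) = 1 + max(0, 0) = 1
depth(t(s(c0, c0), c0)) = 1 + max(1, 0) = 2
depth(s(s(s(c2, c0), s(c2, c3)), t(s(c0, c0), c0))) = 1 + max(2, 2) = 3
depth(t(s(c0, c0), c3)) = 1 + max(1, 0) = 2
depth(t(t(s(c0, c0), c3), s(c0, c0))) = 1 + max(2, 1) = 3
depth(t(c0, c2)) = 1 + max(0, 0) = 1
depth(t(t(t(s(c0, c0), c3), s(c0, c0)), t(c0, c2))) = 1 + max(3, 1) = 4
depth(t(c2, c0)) = 1 + max(0, 0) = 1
depth(t(s(c0, c0), t(c2, c0))) = 1 + max(1, 1) = 2
depth(s(t(t(t(s(c0, c0), c3), s(c0, c0)), t(c0, c2)), t(s(c0, c0), t(c2, c0)))) = 1 + max(4, 2) = 5
depth(t(s(s(s(c2, c0), s(c2, c3)), t(s(c0, c0), c0)), s(t(t(t(s(c0, c0), c3), s(c0, c0)), t(c0, c2)), t(s(c0, c0), t(c2, c0))))) = 1 + max(3, 5) = 6
depth(t(t(c3, t(s(c2, t(c2, c2)), c3)), t(s(s(s(c2, c0), s(c2, c3)), t(s(c0, c0), c0)), s(t(t(t(s(c0, c0), c3), s(c0, c0)), t(c0, c2)), t(s(c0, c0), t(c2, c0)))))) = 1 + max(4, 6) = 7

7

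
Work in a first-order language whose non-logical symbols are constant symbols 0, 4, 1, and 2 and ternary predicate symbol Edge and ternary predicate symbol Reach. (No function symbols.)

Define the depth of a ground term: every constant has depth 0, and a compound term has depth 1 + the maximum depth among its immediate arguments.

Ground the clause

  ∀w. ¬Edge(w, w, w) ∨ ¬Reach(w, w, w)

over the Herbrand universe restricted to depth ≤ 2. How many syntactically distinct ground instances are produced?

Ground terms of depth ≤ 2:
  With no function symbols every ground term is a constant, so there are exactly 4 ground terms at every depth bound.
  N_0 = 4
  N_1 = 4
  N_2 = 4
  Explicitly: 0, 4, 1, 2.
So there are 4 ground terms available for substitution.
The variable w ranges independently over the available ground terms, and distinct assignments produce distinct instances.
Number of ground instances = 4.

4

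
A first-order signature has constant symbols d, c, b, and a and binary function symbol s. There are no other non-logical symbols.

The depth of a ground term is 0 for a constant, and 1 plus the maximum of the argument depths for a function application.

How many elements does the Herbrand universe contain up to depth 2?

404

Count level by level. With function symbols s/2, the terms of depth ≤ k are the 4 constants together with each function applied to depth-≤(k−1) tuples, so N_k = 4 + N_{k-1}^2.
N_0 = 4
N_1 = 4 + 4^2 = 20
N_2 = 4 + 20^2 = 404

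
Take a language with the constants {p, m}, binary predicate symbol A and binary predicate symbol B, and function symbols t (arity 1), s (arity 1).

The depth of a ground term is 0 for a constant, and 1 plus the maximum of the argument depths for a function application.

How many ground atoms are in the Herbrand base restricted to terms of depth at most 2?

392

First count ground terms of depth ≤ 2.
Let N_k count ground terms of depth at most k. Each non-constant term of depth ≤ k is some function symbol applied to depth-≤(k−1) arguments, giving N_k = 2 + N_{k-1} + N_{k-1}.
N_0 = 2
N_1 = 2 + 2 + 2 = 6
N_2 = 2 + 6 + 6 = 14
So |H| = 14.
For each predicate symbol, the number of ground atoms is |H| raised to its arity; summing:
  A: 14^2 = 196;  B: 14^2 = 196
Total ground atoms: 196 + 196 = 392.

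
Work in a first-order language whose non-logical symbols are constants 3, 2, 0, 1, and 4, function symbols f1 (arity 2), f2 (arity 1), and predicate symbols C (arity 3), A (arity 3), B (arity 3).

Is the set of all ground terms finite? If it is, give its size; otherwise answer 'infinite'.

infinite

The signature has at least one function symbol (f1, arity 2) and at least one constant (3).
Iterating f1 gives infinitely many distinct ground terms: 3, f1(3, 3), f1(f1(3, 3), f1(3, 3)), ...
So the Herbrand universe is infinite.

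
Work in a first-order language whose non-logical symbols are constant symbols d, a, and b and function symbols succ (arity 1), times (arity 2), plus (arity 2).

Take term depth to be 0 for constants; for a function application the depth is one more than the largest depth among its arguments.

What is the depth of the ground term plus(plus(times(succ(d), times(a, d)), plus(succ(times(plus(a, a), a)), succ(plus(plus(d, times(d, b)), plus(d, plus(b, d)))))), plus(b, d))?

depth(succ(d)) = 1 + depth(d) = 1 + 0 = 1
depth(times(a, d)) = 1 + max(0, 0) = 1
depth(times(succ(d), times(a, d))) = 1 + max(1, 1) = 2
depth(plus(a, a)) = 1 + max(0, 0) = 1
depth(times(plus(a, a), a)) = 1 + max(1, 0) = 2
depth(succ(times(plus(a, a), a))) = 1 + depth(times(plus(a, a), a)) = 1 + 2 = 3
depth(times(d, b)) = 1 + max(0, 0) = 1
depth(plus(d, times(d, b))) = 1 + max(0, 1) = 2
depth(plus(b, d)) = 1 + max(0, 0) = 1
depth(plus(d, plus(b, d))) = 1 + max(0, 1) = 2
depth(plus(plus(d, times(d, b)), plus(d, plus(b, d)))) = 1 + max(2, 2) = 3
depth(succ(plus(plus(d, times(d, b)), plus(d, plus(b, d))))) = 1 + depth(plus(plus(d, times(d, b)), plus(d, plus(b, d)))) = 1 + 3 = 4
depth(plus(succ(times(plus(a, a), a)), succ(plus(plus(d, times(d, b)), plus(d, plus(b, d)))))) = 1 + max(3, 4) = 5
depth(plus(times(succ(d), times(a, d)), plus(succ(times(plus(a, a), a)), succ(plus(plus(d, times(d, b)), plus(d, plus(b, d))))))) = 1 + max(2, 5) = 6
depth(plus(plus(times(succ(d), times(a, d)), plus(succ(times(plus(a, a), a)), succ(plus(plus(d, times(d, b)), plus(d, plus(b, d)))))), plus(b, d))) = 1 + max(6, 1) = 7

7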